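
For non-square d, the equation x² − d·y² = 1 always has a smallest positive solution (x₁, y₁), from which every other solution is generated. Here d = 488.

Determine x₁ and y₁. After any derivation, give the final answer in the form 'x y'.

243 11

√488 = [22; 11,44, …], period ℓ=2 (even) → k=1
i=0: a=22 ⇒ p=22, q=1
i=1: a=11 ⇒ p=243, q=11
(x₁, y₁) = (243, 11);  243² − 488·11² = 1 ✓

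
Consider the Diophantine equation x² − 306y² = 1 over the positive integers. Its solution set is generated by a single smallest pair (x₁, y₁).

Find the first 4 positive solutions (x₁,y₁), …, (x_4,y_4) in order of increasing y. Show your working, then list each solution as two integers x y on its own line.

[17; 2,34] for √306; ℓ=2 ⇒ convergent index 1
a_0=17:  p_0=17·1+0=17,  q_0=17·0+1=1
a_1=2:  p_1=2·17+1=35,  q_1=2·1+0=2
→ (35, 2).  Check: 35²=1225, 306·2²=1224, difference 1.
n=2: (35,2)∘(35,2) = (35·35+306·2·2, 35·2+2·35) = (2449,140)
n=3: (2449,140)∘(35,2) = (35·2449+306·2·140, 35·140+2·2449) = (171395,9798)
n=4: (171395,9798)∘(35,2) = (35·171395+306·2·9798, 35·9798+2·171395) = (11995201,685720)

35 2
2449 140
171395 9798
11995201 685720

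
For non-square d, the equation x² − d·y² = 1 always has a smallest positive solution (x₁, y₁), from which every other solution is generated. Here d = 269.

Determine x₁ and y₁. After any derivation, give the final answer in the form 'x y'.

√269 → a₀=16, period (2,2,32); ℓ=3 odd so k=5
k=0  a_k=16  p_k/q_k = 16/1
k=1  a_k=2  p_k/q_k = 33/2
k=2  a_k=2  p_k/q_k = 82/5
…
k=4  a_k=2  p_k/q_k = 5396/329
k=5  a_k=2  p_k/q_k = 13449/820
→ (13449, 820).  Check: 13449²=180875601, 269·820²=180875600, difference 1.

13449 820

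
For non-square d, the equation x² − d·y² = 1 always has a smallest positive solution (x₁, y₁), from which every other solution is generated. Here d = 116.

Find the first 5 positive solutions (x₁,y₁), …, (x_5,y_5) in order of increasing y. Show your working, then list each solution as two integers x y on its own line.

√116 = [10; 1,3,2,1,4,1,2,3,1,20, …], period ℓ=10 (even) → k=9
a_0=10:  p_0=10·1+0=10,  q_0=10·0+1=1
…
a_2=3:  p_2=3·11+10=43,  q_2=3·1+1=4
a_3=2:  p_3=2·43+11=97,  q_3=2·4+1=9
a_4=1:  p_4=1·97+43=140,  q_4=1·9+4=13
a_5=4:  p_5=4·140+97=657,  q_5=4·13+9=61
a_6=1:  p_6=1·657+140=797,  q_6=1·61+13=74
a_7=2:  p_7=2·797+657=2251,  q_7=2·74+61=209
a_8=3:  p_8=3·2251+797=7550,  q_8=3·209+74=701
a_9=1:  p_9=1·7550+2251=9801,  q_9=1·701+209=910
fundamental: x₁=9801, y₁=910  (since 96059601 − 116·828100 = 1)
n=2: (9801,910)∘(9801,910) = (9801·9801+116·910·910, 9801·910+910·9801) = (192119201,17837820)
n=3: (192119201,17837820)∘(9801,910) = (9801·192119201+116·910·17837820, 9801·17837820+910·192119201) = (3765920568201,349656946730)
n=4: (3765920568201,349656946730)∘(9801,910) = (9801·3765920568201+116·910·349656946730, 9801·349656946730+910·3765920568201) = (73819574785756801,6853975451963640)
n=5: (73819574785756801,6853975451963640)∘(9801,910) = (9801·73819574785756801+116·910·6853975451963640, 9801·6853975451963640+910·73819574785756801) = (1447011301184484245001,134351626459734324550)

9801 910
192119201 17837820
3765920568201 349656946730
73819574785756801 6853975451963640
1447011301184484245001 134351626459734324550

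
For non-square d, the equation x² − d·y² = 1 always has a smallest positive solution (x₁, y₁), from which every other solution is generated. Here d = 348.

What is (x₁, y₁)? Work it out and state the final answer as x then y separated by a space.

1567 84

√348 → a₀=18, period (1,1,1,8,1,1,1,36); ℓ=8 even so k=7
step 0: (18, 1)  from 18·(1,0) + (0,1)
…
step 2: (37, 2)  from 1·(19,1) + (18,1)
…
step 6: (1026, 55)  from 1·(541,29) + (485,26)
step 7: (1567, 84)  from 1·(1026,55) + (541,29)
→ (1567, 84).  Check: 1567²=2455489, 348·84²=2455488, difference 1.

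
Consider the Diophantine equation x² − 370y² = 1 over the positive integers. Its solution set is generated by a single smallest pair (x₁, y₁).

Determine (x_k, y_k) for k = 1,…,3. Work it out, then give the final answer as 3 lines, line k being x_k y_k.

d=370: √d = [19; 4,4,38] (ℓ=3, odd), read p_5/q_5
k=0  a_k=19  p_k/q_k = 19/1
k=1  a_k=4  p_k/q_k = 77/4
k=2  a_k=4  p_k/q_k = 327/17
k=3  a_k=38  p_k/q_k = 12503/650
k=4  a_k=4  p_k/q_k = 50339/2617
k=5  a_k=4  p_k/q_k = 213859/11118
fundamental: x₁=213859, y₁=11118  (since 45735671881 − 370·123609924 = 1)
(213859+11118√370)^2 = 91471343761 + 4755368724√370
(213859+11118√370)^3 = 39123940210553539 + 2033956799880714√370

213859 11118
91471343761 4755368724
39123940210553539 2033956799880714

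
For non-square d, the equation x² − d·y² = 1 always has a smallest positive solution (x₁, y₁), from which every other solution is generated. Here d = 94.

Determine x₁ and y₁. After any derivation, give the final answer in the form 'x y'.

2143295 221064

d=94: √d = [9; 1,2,3,1,1,…,2,1,18] (ℓ=16, even), read p_15/q_15
step 0: (9, 1)  from 9·(1,0) + (0,1)
step 1: (10, 1)  from 1·(9,1) + (1,0)
step 2: (29, 3)  from 2·(10,1) + (9,1)
step 3: (97, 10)  from 3·(29,3) + (10,1)
…
step 5: (223, 23)  from 1·(126,13) + (97,10)
…
step 9: (14417, 1487)  from 1·(12953,1336) + (1464,151)
step 10: (85038, 8771)  from 5·(14417,1487) + (12953,1336)
step 11: (99455, 10258)  from 1·(85038,8771) + (14417,1487)
…
step 13: (652934, 67345)  from 3·(184493,19029) + (99455,10258)
step 14: (1490361, 153719)  from 2·(652934,67345) + (184493,19029)
step 15: (2143295, 221064)  from 1·(1490361,153719) + (652934,67345)
fundamental: x₁=2143295, y₁=221064  (since 4593713457025 − 94·48869292096 = 1)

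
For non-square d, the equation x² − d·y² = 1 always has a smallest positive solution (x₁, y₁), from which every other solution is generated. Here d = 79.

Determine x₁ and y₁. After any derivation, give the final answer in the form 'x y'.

80 9

√79 = [8; 1,7,1,16, …], period ℓ=4 (even) → k=3
i=0: a=8 ⇒ p=8, q=1
…
i=2: a=7 ⇒ p=71, q=8
i=3: a=1 ⇒ p=80, q=9
→ (80, 9).  Check: 80²=6400, 79·9²=6399, difference 1.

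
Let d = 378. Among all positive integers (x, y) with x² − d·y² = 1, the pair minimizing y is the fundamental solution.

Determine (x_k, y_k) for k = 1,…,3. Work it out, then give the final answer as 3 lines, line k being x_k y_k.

√378 → a₀=19, period (2,3,1,4,1,3,2,38); ℓ=8 even so k=7
step 0: (19, 1)  from 19·(1,0) + (0,1)
step 1: (39, 2)  from 2·(19,1) + (1,0)
…
step 4: (836, 43)  from 4·(175,9) + (136,7)
step 5: (1011, 52)  from 1·(836,43) + (175,9)
step 6: (3869, 199)  from 3·(1011,52) + (836,43)
step 7: (8749, 450)  from 2·(3869,199) + (1011,52)
(x₁, y₁) = (8749, 450);  8749² − 378·450² = 1 ✓
k=2:  x_2 = 8749·8749+378·450·450 = 153090001,  y_2 = 8749·450+450·8749 = 7874100
k=3:  x_3 = 8749·153090001+378·450·7874100 = 2678768828749,  y_3 = 8749·7874100+450·153090001 = 137781001350

8749 450
153090001 7874100
2678768828749 137781001350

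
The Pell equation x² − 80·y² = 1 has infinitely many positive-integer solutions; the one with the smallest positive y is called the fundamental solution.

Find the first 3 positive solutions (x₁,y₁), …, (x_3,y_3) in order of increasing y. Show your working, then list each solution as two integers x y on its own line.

9 1
161 18
2889 323

√80 = [8; 1,16, …], period ℓ=2 (even) → k=1
a_0=8:  p_0=8·1+0=8,  q_0=8·0+1=1
a_1=1:  p_1=1·8+1=9,  q_1=1·1+0=1
→ (9, 1).  Check: 9²=81, 80·1²=80, difference 1.
n=2: (9,1)∘(9,1) = (9·9+80·1·1, 9·1+1·9) = (161,18)
n=3: (161,18)∘(9,1) = (9·161+80·1·18, 9·18+1·161) = (2889,323)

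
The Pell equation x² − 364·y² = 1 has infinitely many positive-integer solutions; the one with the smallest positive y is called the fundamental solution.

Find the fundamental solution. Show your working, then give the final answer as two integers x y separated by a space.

√364 → a₀=19, period (12,1,2,3,1,8,1,3,2,1,12,38); ℓ=12 even so k=11
k=0  a_k=19  p_k/q_k = 19/1
…
k=3  a_k=2  p_k/q_k = 725/38
…
k=5  a_k=1  p_k/q_k = 3148/165
k=6  a_k=8  p_k/q_k = 27607/1447
k=7  a_k=1  p_k/q_k = 30755/1612
k=8  a_k=3  p_k/q_k = 119872/6283
k=9  a_k=2  p_k/q_k = 270499/14178
k=10  a_k=1  p_k/q_k = 390371/20461
k=11  a_k=12  p_k/q_k = 4954951/259710
fundamental: x₁=4954951, y₁=259710  (since 24551539412401 − 364·67449284100 = 1)

4954951 259710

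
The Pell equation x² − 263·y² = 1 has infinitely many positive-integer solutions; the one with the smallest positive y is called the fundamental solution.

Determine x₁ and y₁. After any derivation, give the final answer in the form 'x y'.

√263 = [16; 4,1,1,1,1,15,1,1,1,1,4,32, …], period ℓ=12 (even) → k=11
step 0: (16, 1)  from 16·(1,0) + (0,1)
…
step 2: (81, 5)  from 1·(65,4) + (16,1)
…
step 7: (6195, 382)  from 1·(5822,359) + (373,23)
step 8: (12017, 741)  from 1·(6195,382) + (5822,359)
…
step 10: (30229, 1864)  from 1·(18212,1123) + (12017,741)
step 11: (139128, 8579)  from 4·(30229,1864) + (18212,1123)
fundamental: x₁=139128, y₁=8579  (since 19356600384 − 263·73599241 = 1)

139128 8579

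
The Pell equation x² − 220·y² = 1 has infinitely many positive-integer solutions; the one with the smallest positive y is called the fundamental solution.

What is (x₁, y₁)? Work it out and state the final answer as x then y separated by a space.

√220 → a₀=14, period (1,4,1,28); ℓ=4 even so k=3
a_0=14:  p_0=14·1+0=14,  q_0=14·0+1=1
…
a_2=4:  p_2=4·15+14=74,  q_2=4·1+1=5
a_3=1:  p_3=1·74+15=89,  q_3=1·5+1=6
→ (89, 6).  Check: 89²=7921, 220·6²=7920, difference 1.

89 6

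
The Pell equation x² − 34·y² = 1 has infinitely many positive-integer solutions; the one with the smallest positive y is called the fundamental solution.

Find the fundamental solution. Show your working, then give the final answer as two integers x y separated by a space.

35 6

√34 = [5; 1,4,1,10, …], period ℓ=4 (even) → k=3
a_0=5:  p_0=5·1+0=5,  q_0=5·0+1=1
a_1=1:  p_1=1·5+1=6,  q_1=1·1+0=1
a_2=4:  p_2=4·6+5=29,  q_2=4·1+1=5
a_3=1:  p_3=1·29+6=35,  q_3=1·5+1=6
→ (35, 6).  Check: 35²=1225, 34·6²=1224, difference 1.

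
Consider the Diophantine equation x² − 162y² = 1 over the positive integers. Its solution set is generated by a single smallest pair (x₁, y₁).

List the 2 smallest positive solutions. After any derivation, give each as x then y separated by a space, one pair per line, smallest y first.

[12; 1,2,1,2,12,2,1,2,1,24] for √162; ℓ=10 ⇒ convergent index 9
step 0: (12, 1)  from 12·(1,0) + (0,1)
…
step 3: (51, 4)  from 1·(38,3) + (13,1)
…
step 7: (5333, 419)  from 1·(3602,283) + (1731,136)
step 8: (14268, 1121)  from 2·(5333,419) + (3602,283)
step 9: (19601, 1540)  from 1·(14268,1121) + (5333,419)
fundamental: x₁=19601, y₁=1540  (since 384199201 − 162·2371600 = 1)
(x_2, y_2) = (19601·19601 + 162·1540·1540, 19601·1540 + 1540·19601) = (768398401, 60371080)

19601 1540
768398401 60371080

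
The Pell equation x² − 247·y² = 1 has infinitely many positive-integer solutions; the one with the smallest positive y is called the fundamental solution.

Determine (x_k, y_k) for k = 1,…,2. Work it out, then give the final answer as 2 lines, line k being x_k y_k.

85292 5427
14549450527 925759368

√247 = [15; 1,2,1,1,9,1,9,1,1,2,1,30, …], period ℓ=12 (even) → k=11
a_0=15:  p_0=15·1+0=15,  q_0=15·0+1=1
a_1=1:  p_1=1·15+1=16,  q_1=1·1+0=1
…
a_3=1:  p_3=1·47+16=63,  q_3=1·3+1=4
a_4=1:  p_4=1·63+47=110,  q_4=1·4+3=7
a_5=9:  p_5=9·110+63=1053,  q_5=9·7+4=67
…
a_7=9:  p_7=9·1163+1053=11520,  q_7=9·74+67=733
a_8=1:  p_8=1·11520+1163=12683,  q_8=1·733+74=807
a_9=1:  p_9=1·12683+11520=24203,  q_9=1·807+733=1540
a_10=2:  p_10=2·24203+12683=61089,  q_10=2·1540+807=3887
a_11=1:  p_11=1·61089+24203=85292,  q_11=1·3887+1540=5427
fundamental: x₁=85292, y₁=5427  (since 7274725264 − 247·29452329 = 1)
(x_2, y_2) = (85292·85292 + 247·5427·5427, 85292·5427 + 5427·85292) = (14549450527, 925759368)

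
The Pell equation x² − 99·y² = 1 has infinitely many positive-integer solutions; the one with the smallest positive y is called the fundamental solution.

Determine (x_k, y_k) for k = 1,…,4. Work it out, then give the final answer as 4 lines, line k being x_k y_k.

10 1
199 20
3970 399
79201 7960

d=99: √d = [9; 1,18] (ℓ=2, even), read p_1/q_1
k=0  a_k=9  p_k/q_k = 9/1
k=1  a_k=1  p_k/q_k = 10/1
fundamental: x₁=10, y₁=1  (since 100 − 99·1 = 1)
n=2: (10,1)∘(10,1) = (10·10+99·1·1, 10·1+1·10) = (199,20)
n=3: (199,20)∘(10,1) = (10·199+99·1·20, 10·20+1·199) = (3970,399)
n=4: (3970,399)∘(10,1) = (10·3970+99·1·399, 10·399+1·3970) = (79201,7960)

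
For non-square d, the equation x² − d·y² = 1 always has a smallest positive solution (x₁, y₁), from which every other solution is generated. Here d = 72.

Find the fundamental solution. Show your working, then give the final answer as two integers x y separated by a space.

17 2

√72 → a₀=8, period (2,16); ℓ=2 even so k=1
step 0: (8, 1)  from 8·(1,0) + (0,1)
step 1: (17, 2)  from 2·(8,1) + (1,0)
→ (17, 2).  Check: 17²=289, 72·2²=288, difference 1.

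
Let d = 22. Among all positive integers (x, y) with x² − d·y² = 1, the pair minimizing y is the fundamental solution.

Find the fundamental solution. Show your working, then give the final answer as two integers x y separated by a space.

197 42

√22 → a₀=4, period (1,2,4,2,1,8); ℓ=6 even so k=5
a_0=4:  p_0=4·1+0=4,  q_0=4·0+1=1
a_1=1:  p_1=1·4+1=5,  q_1=1·1+0=1
…
a_3=4:  p_3=4·14+5=61,  q_3=4·3+1=13
a_4=2:  p_4=2·61+14=136,  q_4=2·13+3=29
a_5=1:  p_5=1·136+61=197,  q_5=1·29+13=42
→ (197, 42).  Check: 197²=38809, 22·42²=38808, difference 1.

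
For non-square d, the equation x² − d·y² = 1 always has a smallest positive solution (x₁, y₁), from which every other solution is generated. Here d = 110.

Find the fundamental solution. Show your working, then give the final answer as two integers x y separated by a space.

d=110: √d = [10; 2,20] (ℓ=2, even), read p_1/q_1
step 0: (10, 1)  from 10·(1,0) + (0,1)
step 1: (21, 2)  from 2·(10,1) + (1,0)
fundamental: x₁=21, y₁=2  (since 441 − 110·4 = 1)

21 2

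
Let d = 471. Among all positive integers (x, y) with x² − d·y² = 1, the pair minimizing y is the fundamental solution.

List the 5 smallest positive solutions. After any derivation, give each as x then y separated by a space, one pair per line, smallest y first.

d=471: √d = [21; 1,2,2,1,3,…,2,1,42] (ℓ=14, even), read p_13/q_13
i=0: a=21 ⇒ p=21, q=1
i=1: a=1 ⇒ p=22, q=1
…
i=10: a=1 ⇒ p=843469, q=38865
…
i=12: a=2 ⇒ p=5506953, q=253747
i=13: a=1 ⇒ p=7838695, q=361188
→ (7838695, 361188).  Check: 7838695²=61445139303025, 471·361188²=61445139303024, difference 1.
(x_2, y_2) = (7838695·7838695 + 471·361188·361188, 7838695·361188 + 361188·7838695) = (122890278606049, 5662485139320)
(x_3, y_3) = (7838695·122890278606049 + 471·361188·5662485139320, 7838695·5662485139320 + 361188·122890278606049) = (1926598824915678693415, 88772987898323613612)
(x_4, y_4) = (7838695·1926598824915678693415 + 471·361188·88772987898323613612, 7838695·88772987898323613612 + 361188·1926598824915678693415) = (30204041151744689101078780801, 1391728752747293974319493360)
(x_5, y_5) = (7838695·30204041151744689101078780801 + 471·361188·1391728752747293974319493360, 7838695·1391728752747293974319493360 + 361188·30204041151744689101078780801) = (473520532711948744867536551663095975, 21818674431032810307068783683516788)

7838695 361188
122890278606049 5662485139320
1926598824915678693415 88772987898323613612
30204041151744689101078780801 1391728752747293974319493360
473520532711948744867536551663095975 21818674431032810307068783683516788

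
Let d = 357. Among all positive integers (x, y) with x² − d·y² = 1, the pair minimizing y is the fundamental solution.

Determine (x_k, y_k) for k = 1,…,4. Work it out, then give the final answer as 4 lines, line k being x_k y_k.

[18; 1,8,2,8,1,36] for √357; ℓ=6 ⇒ convergent index 5
k=0  a_k=18  p_k/q_k = 18/1
k=1  a_k=1  p_k/q_k = 19/1
…
k=3  a_k=2  p_k/q_k = 359/19
k=4  a_k=8  p_k/q_k = 3042/161
k=5  a_k=1  p_k/q_k = 3401/180
(x₁, y₁) = (3401, 180);  3401² − 357·180² = 1 ✓
(x_2, y_2) = (3401·3401 + 357·180·180, 3401·180 + 180·3401) = (23133601, 1224360)
(x_3, y_3) = (3401·23133601 + 357·180·1224360, 3401·1224360 + 180·23133601) = (157354750601, 8328096540)
(x_4, y_4) = (3401·157354750601 + 357·180·8328096540, 3401·8328096540 + 180·157354750601) = (1070326990454401, 56647711440720)

3401 180
23133601 1224360
157354750601 8328096540
1070326990454401 56647711440720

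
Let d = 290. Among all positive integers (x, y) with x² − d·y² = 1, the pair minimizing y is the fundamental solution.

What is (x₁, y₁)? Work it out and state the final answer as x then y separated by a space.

579 34

√290 → a₀=17, period (34); ℓ=1 odd so k=1
a_0=17:  p_0=17·1+0=17,  q_0=17·0+1=1
a_1=34:  p_1=34·17+1=579,  q_1=34·1+0=34
(x₁, y₁) = (579, 34);  579² − 290·34² = 1 ✓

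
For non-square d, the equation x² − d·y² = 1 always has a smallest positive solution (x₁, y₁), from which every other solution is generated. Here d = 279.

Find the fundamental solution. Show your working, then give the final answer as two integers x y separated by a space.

1520 91

√279 = [16; 1,2,2,1,2,2,1,32, …], period ℓ=8 (even) → k=7
k=0  a_k=16  p_k/q_k = 16/1
…
k=2  a_k=2  p_k/q_k = 50/3
k=3  a_k=2  p_k/q_k = 117/7
k=4  a_k=1  p_k/q_k = 167/10
…
k=6  a_k=2  p_k/q_k = 1069/64
k=7  a_k=1  p_k/q_k = 1520/91
fundamental: x₁=1520, y₁=91  (since 2310400 − 279·8281 = 1)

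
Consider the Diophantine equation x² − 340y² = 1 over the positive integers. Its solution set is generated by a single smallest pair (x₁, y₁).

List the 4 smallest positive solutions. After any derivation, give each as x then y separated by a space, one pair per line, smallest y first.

d=340: √d = [18; 2,3,1,1,1,…,3,2,36] (ℓ=14, even), read p_13/q_13
i=0: a=18 ⇒ p=18, q=1
i=1: a=2 ⇒ p=37, q=2
i=2: a=3 ⇒ p=129, q=7
i=3: a=1 ⇒ p=166, q=9
i=4: a=1 ⇒ p=295, q=16
…
i=6: a=1 ⇒ p=756, q=41
i=7: a=8 ⇒ p=6509, q=353
…
i=9: a=1 ⇒ p=13774, q=747
…
i=11: a=1 ⇒ p=34813, q=1888
i=12: a=3 ⇒ p=125478, q=6805
i=13: a=2 ⇒ p=285769, q=15498
(x₁, y₁) = (285769, 15498);  285769² − 340·15498² = 1 ✓
n=2: (285769,15498)∘(285769,15498) = (285769·285769+340·15498·15498, 285769·15498+15498·285769) = (163327842721,8857695924)
n=3: (163327842721,8857695924)∘(285769,15498) = (285769·163327842721+340·15498·8857695924, 285769·8857695924+15498·163327842721) = (93348068572789129,5062509812995614)
n=4: (93348068572789129,5062509812995614)∘(285769,15498) = (285769·93348068572789129+340·15498·5062509812995614, 285769·5062509812995614+15498·93348068572789129) = (53351968415791425367681,2893416733491029538408)

285769 15498
163327842721 8857695924
93348068572789129 5062509812995614
53351968415791425367681 2893416733491029538408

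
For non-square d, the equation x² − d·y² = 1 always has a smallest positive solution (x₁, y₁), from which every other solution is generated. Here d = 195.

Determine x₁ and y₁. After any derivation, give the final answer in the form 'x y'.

14 1

√195 = [13; 1,26, …], period ℓ=2 (even) → k=1
a_0=13:  p_0=13·1+0=13,  q_0=13·0+1=1
a_1=1:  p_1=1·13+1=14,  q_1=1·1+0=1
fundamental: x₁=14, y₁=1  (since 196 − 195·1 = 1)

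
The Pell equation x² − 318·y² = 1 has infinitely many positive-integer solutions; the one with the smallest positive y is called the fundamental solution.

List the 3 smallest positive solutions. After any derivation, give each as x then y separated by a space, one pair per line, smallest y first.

107 6
22897 1284
4899851 274770

[17; 1,4,1,34] for √318; ℓ=4 ⇒ convergent index 3
k=0  a_k=17  p_k/q_k = 17/1
k=1  a_k=1  p_k/q_k = 18/1
k=2  a_k=4  p_k/q_k = 89/5
k=3  a_k=1  p_k/q_k = 107/6
fundamental: x₁=107, y₁=6  (since 11449 − 318·36 = 1)
k=2:  x_2 = 107·107+318·6·6 = 22897,  y_2 = 107·6+6·107 = 1284
k=3:  x_3 = 107·22897+318·6·1284 = 4899851,  y_3 = 107·1284+6·22897 = 274770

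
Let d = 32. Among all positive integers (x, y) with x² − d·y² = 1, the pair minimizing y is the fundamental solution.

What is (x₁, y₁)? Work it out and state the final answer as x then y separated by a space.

17 3

√32 → a₀=5, period (1,1,1,10); ℓ=4 even so k=3
k=0  a_k=5  p_k/q_k = 5/1
…
k=2  a_k=1  p_k/q_k = 11/2
k=3  a_k=1  p_k/q_k = 17/3
fundamental: x₁=17, y₁=3  (since 289 − 32·9 = 1)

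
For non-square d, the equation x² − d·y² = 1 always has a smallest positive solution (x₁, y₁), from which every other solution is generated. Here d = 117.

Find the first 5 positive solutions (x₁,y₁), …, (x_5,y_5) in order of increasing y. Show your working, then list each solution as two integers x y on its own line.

649 60
842401 77880
1093435849 101088180
1419278889601 131212379760
1842222905266249 170313567840300

√117 → a₀=10, period (1,4,2,4,1,20); ℓ=6 even so k=5
k=0  a_k=10  p_k/q_k = 10/1
k=1  a_k=1  p_k/q_k = 11/1
…
k=3  a_k=2  p_k/q_k = 119/11
k=4  a_k=4  p_k/q_k = 530/49
k=5  a_k=1  p_k/q_k = 649/60
→ (649, 60).  Check: 649²=421201, 117·60²=421200, difference 1.
(x_2, y_2) = (649·649 + 117·60·60, 649·60 + 60·649) = (842401, 77880)
(x_3, y_3) = (649·842401 + 117·60·77880, 649·77880 + 60·842401) = (1093435849, 101088180)
(x_4, y_4) = (649·1093435849 + 117·60·101088180, 649·101088180 + 60·1093435849) = (1419278889601, 131212379760)
(x_5, y_5) = (649·1419278889601 + 117·60·131212379760, 649·131212379760 + 60·1419278889601) = (1842222905266249, 170313567840300)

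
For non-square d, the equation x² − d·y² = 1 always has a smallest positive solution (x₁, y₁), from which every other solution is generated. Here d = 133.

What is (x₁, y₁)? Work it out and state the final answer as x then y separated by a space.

2588599 224460

d=133: √d = [11; 1,1,7,5,1,…,1,1,22] (ℓ=16, even), read p_15/q_15
step 0: (11, 1)  from 11·(1,0) + (0,1)
…
step 2: (23, 2)  from 1·(12,1) + (11,1)
…
step 4: (888, 77)  from 5·(173,15) + (23,2)
step 5: (1061, 92)  from 1·(888,77) + (173,15)
step 6: (1949, 169)  from 1·(1061,92) + (888,77)
step 7: (3010, 261)  from 1·(1949,169) + (1061,92)
step 8: (7969, 691)  from 2·(3010,261) + (1949,169)
step 9: (10979, 952)  from 1·(7969,691) + (3010,261)
step 10: (18948, 1643)  from 1·(10979,952) + (7969,691)
…
step 12: (168583, 14618)  from 5·(29927,2595) + (18948,1643)
step 13: (1210008, 104921)  from 7·(168583,14618) + (29927,2595)
step 14: (1378591, 119539)  from 1·(1210008,104921) + (168583,14618)
step 15: (2588599, 224460)  from 1·(1378591,119539) + (1210008,104921)
fundamental: x₁=2588599, y₁=224460  (since 6700844782801 − 133·50382291600 = 1)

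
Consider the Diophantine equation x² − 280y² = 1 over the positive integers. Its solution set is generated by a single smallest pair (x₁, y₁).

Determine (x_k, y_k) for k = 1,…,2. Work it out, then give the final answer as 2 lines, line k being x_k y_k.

251 15
126001 7530

√280 = [16; 1,2,1,2,1,32, …], period ℓ=6 (even) → k=5
k=0  a_k=16  p_k/q_k = 16/1
k=1  a_k=1  p_k/q_k = 17/1
k=2  a_k=2  p_k/q_k = 50/3
k=3  a_k=1  p_k/q_k = 67/4
k=4  a_k=2  p_k/q_k = 184/11
k=5  a_k=1  p_k/q_k = 251/15
(x₁, y₁) = (251, 15);  251² − 280·15² = 1 ✓
n=2: (251,15)∘(251,15) = (251·251+280·15·15, 251·15+15·251) = (126001,7530)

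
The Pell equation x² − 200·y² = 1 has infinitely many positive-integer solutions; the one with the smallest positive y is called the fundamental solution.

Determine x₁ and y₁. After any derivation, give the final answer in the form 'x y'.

99 7

d=200: √d = [14; 7,28] (ℓ=2, even), read p_1/q_1
a_0=14:  p_0=14·1+0=14,  q_0=14·0+1=1
a_1=7:  p_1=7·14+1=99,  q_1=7·1+0=7
(x₁, y₁) = (99, 7);  99² − 200·7² = 1 ✓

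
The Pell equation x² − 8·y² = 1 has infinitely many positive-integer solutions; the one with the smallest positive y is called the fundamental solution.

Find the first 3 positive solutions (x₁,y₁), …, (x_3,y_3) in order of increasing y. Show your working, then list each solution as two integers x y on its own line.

√8 = [2; 1,4, …], period ℓ=2 (even) → k=1
a_0=2:  p_0=2·1+0=2,  q_0=2·0+1=1
a_1=1:  p_1=1·2+1=3,  q_1=1·1+0=1
(x₁, y₁) = (3, 1);  3² − 8·1² = 1 ✓
(3+1√8)^2 = 17 + 6√8
(3+1√8)^3 = 99 + 35√8

3 1
17 6
99 35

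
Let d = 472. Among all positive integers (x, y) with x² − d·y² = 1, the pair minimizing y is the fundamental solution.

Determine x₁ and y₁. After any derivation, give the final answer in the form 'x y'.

d=472: √d = [21; 1,2,1,1,1,…,2,1,42] (ℓ=14, even), read p_13/q_13
a_0=21:  p_0=21·1+0=21,  q_0=21·0+1=1
a_1=1:  p_1=1·21+1=22,  q_1=1·1+0=1
a_2=2:  p_2=2·22+21=65,  q_2=2·1+1=3
a_3=1:  p_3=1·65+22=87,  q_3=1·3+1=4
…
a_5=1:  p_5=1·152+87=239,  q_5=1·7+4=11
a_6=4:  p_6=4·239+152=1108,  q_6=4·11+7=51
a_7=5:  p_7=5·1108+239=5779,  q_7=5·51+11=266
…
a_9=1:  p_9=1·24224+5779=30003,  q_9=1·1115+266=1381
a_10=1:  p_10=1·30003+24224=54227,  q_10=1·1381+1115=2496
…
a_12=2:  p_12=2·84230+54227=222687,  q_12=2·3877+2496=10250
a_13=1:  p_13=1·222687+84230=306917,  q_13=1·10250+3877=14127
→ (306917, 14127).  Check: 306917²=94198044889, 472·14127²=94198044888, difference 1.

306917 14127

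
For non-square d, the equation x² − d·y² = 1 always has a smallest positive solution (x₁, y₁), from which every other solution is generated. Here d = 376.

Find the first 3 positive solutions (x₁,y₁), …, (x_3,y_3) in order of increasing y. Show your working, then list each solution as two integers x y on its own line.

√376 = [19; 2,1,1,3,1,…,1,2,38, …], period ℓ=16 (even) → k=15
i=0: a=19 ⇒ p=19, q=1
i=1: a=2 ⇒ p=39, q=2
i=2: a=1 ⇒ p=58, q=3
i=3: a=1 ⇒ p=97, q=5
i=4: a=3 ⇒ p=349, q=18
i=5: a=1 ⇒ p=446, q=23
i=6: a=2 ⇒ p=1241, q=64
i=7: a=2 ⇒ p=2928, q=151
…
i=9: a=2 ⇒ p=28834, q=1487
i=10: a=2 ⇒ p=70621, q=3642
…
i=12: a=3 ⇒ p=368986, q=19029
i=13: a=1 ⇒ p=468441, q=24158
i=14: a=1 ⇒ p=837427, q=43187
i=15: a=2 ⇒ p=2143295, q=110532
fundamental: x₁=2143295, y₁=110532  (since 4593713457025 − 376·12217323024 = 1)
n=2: (2143295,110532)∘(2143295,110532) = (2143295·2143295+376·110532·110532, 2143295·110532+110532·2143295) = (9187426914049,473805365880)
n=3: (9187426914049,473805365880)∘(2143295,110532) = (2143295·9187426914049+376·110532·473805365880, 2143295·473805365880+110532·9187426914049) = (39382732335491159615,2031009343327438668)

2143295 110532
9187426914049 473805365880
39382732335491159615 2031009343327438668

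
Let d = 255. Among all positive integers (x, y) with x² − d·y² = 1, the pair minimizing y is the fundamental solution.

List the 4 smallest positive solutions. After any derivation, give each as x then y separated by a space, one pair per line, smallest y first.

16 1
511 32
16336 1023
522241 32704

d=255: √d = [15; 1,30] (ℓ=2, even), read p_1/q_1
k=0  a_k=15  p_k/q_k = 15/1
k=1  a_k=1  p_k/q_k = 16/1
(x₁, y₁) = (16, 1);  16² − 255·1² = 1 ✓
(x_2, y_2) = (16·16 + 255·1·1, 16·1 + 1·16) = (511, 32)
(x_3, y_3) = (16·511 + 255·1·32, 16·32 + 1·511) = (16336, 1023)
(x_4, y_4) = (16·16336 + 255·1·1023, 16·1023 + 1·16336) = (522241, 32704)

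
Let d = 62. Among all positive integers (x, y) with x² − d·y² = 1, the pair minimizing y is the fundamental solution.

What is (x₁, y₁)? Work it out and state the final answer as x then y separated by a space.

√62 = [7; 1,6,1,14, …], period ℓ=4 (even) → k=3
k=0  a_k=7  p_k/q_k = 7/1
…
k=2  a_k=6  p_k/q_k = 55/7
k=3  a_k=1  p_k/q_k = 63/8
(x₁, y₁) = (63, 8);  63² − 62·8² = 1 ✓

63 8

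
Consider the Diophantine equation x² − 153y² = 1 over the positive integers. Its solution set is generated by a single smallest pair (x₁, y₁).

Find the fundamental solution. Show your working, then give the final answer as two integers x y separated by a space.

2177 176

√153 → a₀=12, period (2,1,2,2,2,1,2,24); ℓ=8 even so k=7
a_0=12:  p_0=12·1+0=12,  q_0=12·0+1=1
…
a_2=1:  p_2=1·25+12=37,  q_2=1·2+1=3
a_3=2:  p_3=2·37+25=99,  q_3=2·3+2=8
…
a_6=1:  p_6=1·569+235=804,  q_6=1·46+19=65
a_7=2:  p_7=2·804+569=2177,  q_7=2·65+46=176
(x₁, y₁) = (2177, 176);  2177² − 153·176² = 1 ✓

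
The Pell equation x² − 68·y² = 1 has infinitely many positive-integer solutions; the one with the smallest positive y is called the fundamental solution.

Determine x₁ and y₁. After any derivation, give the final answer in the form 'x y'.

33 4

d=68: √d = [8; 4,16] (ℓ=2, even), read p_1/q_1
a_0=8:  p_0=8·1+0=8,  q_0=8·0+1=1
a_1=4:  p_1=4·8+1=33,  q_1=4·1+0=4
fundamental: x₁=33, y₁=4  (since 1089 − 68·16 = 1)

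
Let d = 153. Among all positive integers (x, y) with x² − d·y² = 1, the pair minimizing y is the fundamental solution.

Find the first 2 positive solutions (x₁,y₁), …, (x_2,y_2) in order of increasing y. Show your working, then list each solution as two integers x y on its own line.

√153 = [12; 2,1,2,2,2,1,2,24, …], period ℓ=8 (even) → k=7
step 0: (12, 1)  from 12·(1,0) + (0,1)
…
step 3: (99, 8)  from 2·(37,3) + (25,2)
step 4: (235, 19)  from 2·(99,8) + (37,3)
…
step 6: (804, 65)  from 1·(569,46) + (235,19)
step 7: (2177, 176)  from 2·(804,65) + (569,46)
→ (2177, 176).  Check: 2177²=4739329, 153·176²=4739328, difference 1.
n=2: (2177,176)∘(2177,176) = (2177·2177+153·176·176, 2177·176+176·2177) = (9478657,766304)

2177 176
9478657 766304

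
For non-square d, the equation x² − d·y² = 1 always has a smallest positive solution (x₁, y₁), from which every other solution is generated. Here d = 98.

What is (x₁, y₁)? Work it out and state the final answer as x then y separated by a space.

99 10

[9; 1,8,1,18] for √98; ℓ=4 ⇒ convergent index 3
i=0: a=9 ⇒ p=9, q=1
i=1: a=1 ⇒ p=10, q=1
i=2: a=8 ⇒ p=89, q=9
i=3: a=1 ⇒ p=99, q=10
→ (99, 10).  Check: 99²=9801, 98·10²=9800, difference 1.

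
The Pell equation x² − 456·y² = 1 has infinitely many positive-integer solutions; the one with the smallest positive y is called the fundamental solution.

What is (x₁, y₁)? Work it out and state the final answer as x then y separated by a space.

d=456: √d = [21; 2,1,4,1,2,42] (ℓ=6, even), read p_5/q_5
step 0: (21, 1)  from 21·(1,0) + (0,1)
step 1: (43, 2)  from 2·(21,1) + (1,0)
…
step 4: (363, 17)  from 1·(299,14) + (64,3)
step 5: (1025, 48)  from 2·(363,17) + (299,14)
(x₁, y₁) = (1025, 48);  1025² − 456·48² = 1 ✓

1025 48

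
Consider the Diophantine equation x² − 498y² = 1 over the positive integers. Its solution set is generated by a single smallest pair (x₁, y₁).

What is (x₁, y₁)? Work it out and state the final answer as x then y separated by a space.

√498 = [22; 3,6,22,6,3,44, …], period ℓ=6 (even) → k=5
k=0  a_k=22  p_k/q_k = 22/1
…
k=2  a_k=6  p_k/q_k = 424/19
k=3  a_k=22  p_k/q_k = 9395/421
k=4  a_k=6  p_k/q_k = 56794/2545
k=5  a_k=3  p_k/q_k = 179777/8056
→ (179777, 8056).  Check: 179777²=32319769729, 498·8056²=32319769728, difference 1.

179777 8056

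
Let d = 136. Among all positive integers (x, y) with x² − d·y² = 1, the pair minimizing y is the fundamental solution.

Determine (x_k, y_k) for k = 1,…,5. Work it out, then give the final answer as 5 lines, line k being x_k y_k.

35 3
2449 210
171395 14697
11995201 1028580
839492675 71985903

[11; 1,1,1,22] for √136; ℓ=4 ⇒ convergent index 3
a_0=11:  p_0=11·1+0=11,  q_0=11·0+1=1
…
a_2=1:  p_2=1·12+11=23,  q_2=1·1+1=2
a_3=1:  p_3=1·23+12=35,  q_3=1·2+1=3
(x₁, y₁) = (35, 3);  35² − 136·3² = 1 ✓
(35+3√136)^2 = 2449 + 210√136
(35+3√136)^3 = 171395 + 14697√136
(35+3√136)^4 = 11995201 + 1028580√136
(35+3√136)^5 = 839492675 + 71985903√136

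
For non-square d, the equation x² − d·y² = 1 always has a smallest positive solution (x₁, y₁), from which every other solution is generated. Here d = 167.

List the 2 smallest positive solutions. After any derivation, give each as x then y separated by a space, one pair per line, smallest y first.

168 13
56447 4368

√167 → a₀=12, period (1,11,1,24); ℓ=4 even so k=3
k=0  a_k=12  p_k/q_k = 12/1
…
k=2  a_k=11  p_k/q_k = 155/12
k=3  a_k=1  p_k/q_k = 168/13
→ (168, 13).  Check: 168²=28224, 167·13²=28223, difference 1.
n=2: (168,13)∘(168,13) = (168·168+167·13·13, 168·13+13·168) = (56447,4368)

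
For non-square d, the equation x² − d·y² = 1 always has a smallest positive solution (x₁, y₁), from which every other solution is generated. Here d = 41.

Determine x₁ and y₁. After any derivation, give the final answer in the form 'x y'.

2049 320

d=41: √d = [6; 2,2,12] (ℓ=3, odd), read p_5/q_5
k=0  a_k=6  p_k/q_k = 6/1
k=1  a_k=2  p_k/q_k = 13/2
…
k=4  a_k=2  p_k/q_k = 826/129
k=5  a_k=2  p_k/q_k = 2049/320
(x₁, y₁) = (2049, 320);  2049² − 41·320² = 1 ✓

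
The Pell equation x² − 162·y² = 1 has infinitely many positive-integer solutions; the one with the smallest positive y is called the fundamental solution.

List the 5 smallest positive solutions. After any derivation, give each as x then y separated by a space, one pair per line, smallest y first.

19601 1540
768398401 60371080
30122754096401 2366667076620
1180872205318713601 92778082677286160
46292552162781456490001 3637086394748304967700

√162 → a₀=12, period (1,2,1,2,12,2,1,2,1,24); ℓ=10 even so k=9
step 0: (12, 1)  from 12·(1,0) + (0,1)
step 1: (13, 1)  from 1·(12,1) + (1,0)
step 2: (38, 3)  from 2·(13,1) + (12,1)
step 3: (51, 4)  from 1·(38,3) + (13,1)
…
step 5: (1731, 136)  from 12·(140,11) + (51,4)
step 6: (3602, 283)  from 2·(1731,136) + (140,11)
step 7: (5333, 419)  from 1·(3602,283) + (1731,136)
step 8: (14268, 1121)  from 2·(5333,419) + (3602,283)
step 9: (19601, 1540)  from 1·(14268,1121) + (5333,419)
→ (19601, 1540).  Check: 19601²=384199201, 162·1540²=384199200, difference 1.
(19601+1540√162)^2 = 768398401 + 60371080√162
(19601+1540√162)^3 = 30122754096401 + 2366667076620√162
(19601+1540√162)^4 = 1180872205318713601 + 92778082677286160√162
(19601+1540√162)^5 = 46292552162781456490001 + 3637086394748304967700√162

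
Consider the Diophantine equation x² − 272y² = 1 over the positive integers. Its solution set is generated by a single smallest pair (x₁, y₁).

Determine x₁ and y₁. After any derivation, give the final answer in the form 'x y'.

33 2

[16; 2,32] for √272; ℓ=2 ⇒ convergent index 1
step 0: (16, 1)  from 16·(1,0) + (0,1)
step 1: (33, 2)  from 2·(16,1) + (1,0)
→ (33, 2).  Check: 33²=1089, 272·2²=1088, difference 1.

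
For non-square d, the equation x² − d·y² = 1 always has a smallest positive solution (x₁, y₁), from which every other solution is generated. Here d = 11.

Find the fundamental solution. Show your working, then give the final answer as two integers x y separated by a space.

10 3

[3; 3,6] for √11; ℓ=2 ⇒ convergent index 1
a_0=3:  p_0=3·1+0=3,  q_0=3·0+1=1
a_1=3:  p_1=3·3+1=10,  q_1=3·1+0=3
→ (10, 3).  Check: 10²=100, 11·3²=99, difference 1.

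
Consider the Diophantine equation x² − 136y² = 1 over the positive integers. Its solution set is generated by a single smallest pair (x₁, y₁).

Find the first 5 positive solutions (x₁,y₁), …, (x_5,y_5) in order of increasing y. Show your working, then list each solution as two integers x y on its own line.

√136 → a₀=11, period (1,1,1,22); ℓ=4 even so k=3
i=0: a=11 ⇒ p=11, q=1
i=1: a=1 ⇒ p=12, q=1
i=2: a=1 ⇒ p=23, q=2
i=3: a=1 ⇒ p=35, q=3
→ (35, 3).  Check: 35²=1225, 136·3²=1224, difference 1.
(35+3√136)^2 = 2449 + 210√136
(35+3√136)^3 = 171395 + 14697√136
(35+3√136)^4 = 11995201 + 1028580√136
(35+3√136)^5 = 839492675 + 71985903√136

35 3
2449 210
171395 14697
11995201 1028580
839492675 71985903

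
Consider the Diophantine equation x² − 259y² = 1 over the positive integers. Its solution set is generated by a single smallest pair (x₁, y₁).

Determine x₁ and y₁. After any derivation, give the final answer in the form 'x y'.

√259 = [16; 10,1,2,3,4,3,2,1,10,32, …], period ℓ=10 (even) → k=9
a_0=16:  p_0=16·1+0=16,  q_0=16·0+1=1
…
a_3=2:  p_3=2·177+161=515,  q_3=2·11+10=32
…
a_6=3:  p_6=3·7403+1722=23931,  q_6=3·460+107=1487
…
a_8=1:  p_8=1·55265+23931=79196,  q_8=1·3434+1487=4921
a_9=10:  p_9=10·79196+55265=847225,  q_9=10·4921+3434=52644
→ (847225, 52644).  Check: 847225²=717790200625, 259·52644²=717790200624, difference 1.

847225 52644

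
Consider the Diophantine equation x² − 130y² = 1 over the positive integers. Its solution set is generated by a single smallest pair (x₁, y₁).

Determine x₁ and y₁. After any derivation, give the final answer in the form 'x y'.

6499 570

√130 → a₀=11, period (2,2,22); ℓ=3 odd so k=5
a_0=11:  p_0=11·1+0=11,  q_0=11·0+1=1
…
a_2=2:  p_2=2·23+11=57,  q_2=2·2+1=5
a_3=22:  p_3=22·57+23=1277,  q_3=22·5+2=112
a_4=2:  p_4=2·1277+57=2611,  q_4=2·112+5=229
a_5=2:  p_5=2·2611+1277=6499,  q_5=2·229+112=570
fundamental: x₁=6499, y₁=570  (since 42237001 − 130·324900 = 1)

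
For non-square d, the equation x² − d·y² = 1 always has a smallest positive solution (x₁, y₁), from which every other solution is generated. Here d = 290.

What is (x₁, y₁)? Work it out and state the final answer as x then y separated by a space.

d=290: √d = [17; 34] (ℓ=1, odd), read p_1/q_1
a_0=17:  p_0=17·1+0=17,  q_0=17·0+1=1
a_1=34:  p_1=34·17+1=579,  q_1=34·1+0=34
(x₁, y₁) = (579, 34);  579² − 290·34² = 1 ✓

579 34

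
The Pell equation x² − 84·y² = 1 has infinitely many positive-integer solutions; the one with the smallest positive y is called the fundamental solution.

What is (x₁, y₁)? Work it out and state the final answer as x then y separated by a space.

[9; 6,18] for √84; ℓ=2 ⇒ convergent index 1
i=0: a=9 ⇒ p=9, q=1
i=1: a=6 ⇒ p=55, q=6
fundamental: x₁=55, y₁=6  (since 3025 − 84·36 = 1)

55 6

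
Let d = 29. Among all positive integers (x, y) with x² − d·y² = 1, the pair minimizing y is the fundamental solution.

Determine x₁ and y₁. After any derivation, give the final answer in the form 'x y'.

√29 → a₀=5, period (2,1,1,2,10); ℓ=5 odd so k=9
i=0: a=5 ⇒ p=5, q=1
i=1: a=2 ⇒ p=11, q=2
…
i=3: a=1 ⇒ p=27, q=5
i=4: a=2 ⇒ p=70, q=13
…
i=6: a=2 ⇒ p=1524, q=283
…
i=8: a=1 ⇒ p=3775, q=701
i=9: a=2 ⇒ p=9801, q=1820
(x₁, y₁) = (9801, 1820);  9801² − 29·1820² = 1 ✓

9801 1820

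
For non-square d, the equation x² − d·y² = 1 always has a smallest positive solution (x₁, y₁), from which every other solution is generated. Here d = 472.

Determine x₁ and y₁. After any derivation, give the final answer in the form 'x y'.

√472 = [21; 1,2,1,1,1,…,2,1,42, …], period ℓ=14 (even) → k=13
k=0  a_k=21  p_k/q_k = 21/1
…
k=2  a_k=2  p_k/q_k = 65/3
…
k=4  a_k=1  p_k/q_k = 152/7
k=5  a_k=1  p_k/q_k = 239/11
k=6  a_k=4  p_k/q_k = 1108/51
…
k=12  a_k=2  p_k/q_k = 222687/10250
k=13  a_k=1  p_k/q_k = 306917/14127
fundamental: x₁=306917, y₁=14127  (since 94198044889 − 472·199572129 = 1)

306917 14127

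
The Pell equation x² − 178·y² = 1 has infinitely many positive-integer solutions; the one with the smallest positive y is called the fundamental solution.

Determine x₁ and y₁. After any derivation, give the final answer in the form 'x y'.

d=178: √d = [13; 2,1,12,1,2,26] (ℓ=6, even), read p_5/q_5
a_0=13:  p_0=13·1+0=13,  q_0=13·0+1=1
…
a_4=1:  p_4=1·507+40=547,  q_4=1·38+3=41
a_5=2:  p_5=2·547+507=1601,  q_5=2·41+38=120
fundamental: x₁=1601, y₁=120  (since 2563201 − 178·14400 = 1)

1601 120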